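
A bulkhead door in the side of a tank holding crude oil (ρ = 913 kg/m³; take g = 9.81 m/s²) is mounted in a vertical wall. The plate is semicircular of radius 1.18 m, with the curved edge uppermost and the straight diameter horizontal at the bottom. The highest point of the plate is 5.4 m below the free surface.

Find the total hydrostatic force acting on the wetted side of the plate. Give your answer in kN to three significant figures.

γ = ρg = 913 × 9.81 / 1000 = 8.95653 kN/m³.
The centroid lies 4r/(3π) = 0.500808 m above the diameter, so r − 4r/(3π) = 1.18 − 0.500808 = 0.679192 m below the topmost point, so the centroid depth is h_c = 5.4 + 0.679192 = 6.07919 m.
A = πr²/2 = π × 1.18²/2 = 2.18718 m².
Resultant F = γ·h_c·A = 8.95653 × 6.07919 × 2.18718 = 119.089 kN.

F ≈ 119 kN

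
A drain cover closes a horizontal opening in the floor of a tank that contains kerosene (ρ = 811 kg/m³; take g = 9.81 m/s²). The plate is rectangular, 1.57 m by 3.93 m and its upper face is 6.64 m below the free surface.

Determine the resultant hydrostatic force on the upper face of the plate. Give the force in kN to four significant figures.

γ = ρg = 811 × 9.81 / 1000 = 7.95591 kN/m³.
The plate is horizontal, so pressure is uniform at p = γ·h = 7.95591 × 6.64 = 52.8272 kN/m².
A = 1.57 × 3.93 = 6.1701 m².
F = p·A = 52.8272 × 6.1701 = 325.949 kN.

F ≈ 325.9 kN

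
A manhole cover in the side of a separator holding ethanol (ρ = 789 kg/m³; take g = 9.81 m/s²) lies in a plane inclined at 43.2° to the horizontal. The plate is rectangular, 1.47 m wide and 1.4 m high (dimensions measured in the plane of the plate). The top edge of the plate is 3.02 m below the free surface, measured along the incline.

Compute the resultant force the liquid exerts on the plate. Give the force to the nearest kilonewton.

F ≈ 41 kN

γ = ρg = 789 × 9.81 / 1000 = 7.74009 kN/m³.
Let θ = 43.2° be the plate's angle to the horizontal; measure y along the incline from where the plane meets the free surface. Vertical depth h = y·sinθ with sinθ = 0.684547.
The centroid lies 1.4/2 = 0.7 m below the top edge, so y_c = 3.02 + 0.7 = 3.72 m and h_c = 3.72 × 0.684547 = 2.54651 m.
A = 1.47 × 1.4 = 2.058 m².
Resultant F = γ·h_c·A = 7.74009 × 2.54651 × 2.058 = 40.5636 kN.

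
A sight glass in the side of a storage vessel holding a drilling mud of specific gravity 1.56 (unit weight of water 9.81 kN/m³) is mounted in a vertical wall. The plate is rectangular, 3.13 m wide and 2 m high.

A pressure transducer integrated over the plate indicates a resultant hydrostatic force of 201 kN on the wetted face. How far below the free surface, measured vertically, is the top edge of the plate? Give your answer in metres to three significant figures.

d_top ≈ 1.10 m

γ = 1.56 × 9.81 = 15.3036 kN/m³.
A = 3.13 × 2 = 6.26 m².
From F = γ·h_c·A, the centroid depth is h_c = 201/(15.3036 × 6.26) = 2.09811 m.
The centroid lies 2/2 = 1 m below the top edge, so the top edge sits at h_top = 2.09811 − 1 = 1.09811 m below the surface.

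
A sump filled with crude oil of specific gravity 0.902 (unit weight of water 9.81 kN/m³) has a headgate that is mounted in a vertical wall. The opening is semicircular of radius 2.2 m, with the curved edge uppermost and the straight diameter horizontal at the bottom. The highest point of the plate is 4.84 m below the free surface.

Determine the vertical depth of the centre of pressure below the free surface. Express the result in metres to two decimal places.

γ = 0.902 × 9.81 = 8.84862 kN/m³.
The centroid lies 4r/(3π) = 0.933709 m above the diameter, so r − 4r/(3π) = 2.2 − 0.933709 = 1.26629 m below the topmost point, so the centroid depth is h_c = 4.84 + 1.26629 = 6.10629 m.
A = πr²/2 = π × 2.2²/2 = 7.60265 m².
Resultant F = γ·h_c·A = 8.84862 × 6.10629 × 7.60265 = 410.788 kN.
I_c = (π/8 − 8/(9π))·r⁴ = 0.109757 × 2.2⁴ = 2.57112 m⁴.
Centre of pressure: y_p = y_c + I_c/(y_c·A) = 6.10629 + 2.57112/(6.10629 × 7.60265) = 6.10629 + 0.0553834 = 6.16167 m along the plane.

h_p = 6.16 m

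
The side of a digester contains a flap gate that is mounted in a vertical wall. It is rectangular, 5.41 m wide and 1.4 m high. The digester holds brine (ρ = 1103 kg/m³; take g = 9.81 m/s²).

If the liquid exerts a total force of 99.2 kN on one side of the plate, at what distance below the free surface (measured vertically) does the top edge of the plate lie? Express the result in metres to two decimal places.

γ = ρg = 1103 × 9.81 / 1000 = 10.82043 kN/m³.
A = 5.41 × 1.4 = 7.574 m².
From F = γ·h_c·A, the centroid depth is h_c = 99.2/(10.82043 × 7.574) = 1.21044 m.
The centroid lies 1.4/2 = 0.7 m below the top edge, so the top edge sits at h_top = 1.21044 − 0.7 = 0.51044 m below the surface.

d_top ≈ 0.51 m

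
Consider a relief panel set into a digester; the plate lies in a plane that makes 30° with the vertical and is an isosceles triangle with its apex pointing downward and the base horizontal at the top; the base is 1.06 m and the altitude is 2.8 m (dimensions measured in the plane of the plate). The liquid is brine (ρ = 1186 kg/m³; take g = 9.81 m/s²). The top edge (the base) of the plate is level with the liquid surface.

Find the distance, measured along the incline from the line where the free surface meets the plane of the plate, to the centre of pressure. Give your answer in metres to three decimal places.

γ = ρg = 1186 × 9.81 / 1000 = 11.63466 kN/m³.
The plate makes 30° with the vertical, i.e. θ = 90° − 30° = 60° to the horizontal. Measuring y along the incline from the free-surface line, vertical depth h = y·sinθ with sinθ = 0.866025.
With the apex down, the centroid sits h/3 = 2.8/3 = 0.933333 m below the base (the top edge), so y_c = 0.933333 m and h_c = 0.933333 × 0.866025 = 0.80829 m.
A = ½ × 1.06 × 2.8 = 1.484 m².
Resultant F = γ·h_c·A = 11.63466 × 0.80829 × 1.484 = 13.9558 kN.
I_c = b·h³/36 = 1.06 × 2.8³/36 = 0.646364 m⁴.
Centre of pressure: y_p = y_c + I_c/(y_c·A) = 0.933333 + 0.646364/(0.933333 × 1.484) = 0.933333 + 0.466667 = 1.4 m along the plane.

y_p = 1.400 m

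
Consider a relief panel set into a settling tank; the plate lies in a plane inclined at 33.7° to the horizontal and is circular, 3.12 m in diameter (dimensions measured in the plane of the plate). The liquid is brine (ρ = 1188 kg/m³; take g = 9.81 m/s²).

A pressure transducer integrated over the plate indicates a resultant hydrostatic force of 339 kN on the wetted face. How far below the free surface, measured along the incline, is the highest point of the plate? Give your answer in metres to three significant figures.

y_top ≈ 5.30 m

γ = ρg = 1188 × 9.81 / 1000 = 11.65428 kN/m³.
A = π(1.56)² = 7.64538 m².
From F = γ·h_c·A, the centroid depth is h_c = 339/(11.65428 × 7.64538) = 3.80465 m.
Let θ = 33.7° be the plate's angle to the horizontal; measure y along the incline from where the plane meets the free surface. Vertical depth h = y·sinθ with sinθ = 0.554844.
Along the incline, y_c = h_c/sinθ = 3.80465/0.554844 = 6.85715 m.
The centroid is at the centre, 1.56 m below the top of the plate, so the highest point sits at y_top = 6.85715 − 1.56 = 5.29715 m along the incline.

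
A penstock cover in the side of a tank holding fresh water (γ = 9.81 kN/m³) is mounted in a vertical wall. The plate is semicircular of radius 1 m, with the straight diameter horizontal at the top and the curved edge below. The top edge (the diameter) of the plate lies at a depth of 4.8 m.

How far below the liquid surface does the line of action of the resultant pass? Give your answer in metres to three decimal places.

h_p = 5.238 m

γ = 9.81 kN/m³.
The centroid of a semicircle lies 4r/(3π) = 0.424413 m from the diameter, here below the top edge, so the centroid depth is h_c = 4.8 + 0.424413 = 5.22441 m.
A = πr²/2 = π × 1²/2 = 1.5708 m².
Resultant F = γ·h_c·A = 9.81 × 5.22441 × 1.5708 = 80.5058 kN.
I_c = (π/8 − 8/(9π))·r⁴ = 0.109757 × 1⁴ = 0.109757 m⁴.
Centre of pressure: y_p = y_c + I_c/(y_c·A) = 5.22441 + 0.109757/(5.22441 × 1.5708) = 5.22441 + 0.0133744 = 5.23778 m along the plane.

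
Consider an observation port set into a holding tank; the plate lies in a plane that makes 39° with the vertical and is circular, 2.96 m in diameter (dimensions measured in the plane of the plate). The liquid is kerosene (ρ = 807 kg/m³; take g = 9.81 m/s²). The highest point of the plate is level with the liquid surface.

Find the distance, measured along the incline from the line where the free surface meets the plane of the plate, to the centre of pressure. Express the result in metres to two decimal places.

y_p = 1.85 m

γ = ρg = 807 × 9.81 / 1000 = 7.91667 kN/m³.
The plate makes 39° with the vertical, i.e. θ = 90° − 39° = 51° to the horizontal. Measuring y along the incline from the free-surface line, vertical depth h = y·sinθ with sinθ = 0.777146.
The centroid is at the centre, 1.48 m below the top of the plate, so y_c = 1.48 m and h_c = 1.48 × 0.777146 = 1.15018 m.
A = π(1.48)² = 6.88134 m².
Resultant F = γ·h_c·A = 7.91667 × 1.15018 × 6.88134 = 62.6587 kN.
I_c = πr⁴/4 = π × 1.48⁴/4 = 3.76822 m⁴.
Centre of pressure: y_p = y_c + I_c/(y_c·A) = 1.48 + 3.76822/(1.48 × 6.88134) = 1.48 + 0.37 = 1.85 m along the plane.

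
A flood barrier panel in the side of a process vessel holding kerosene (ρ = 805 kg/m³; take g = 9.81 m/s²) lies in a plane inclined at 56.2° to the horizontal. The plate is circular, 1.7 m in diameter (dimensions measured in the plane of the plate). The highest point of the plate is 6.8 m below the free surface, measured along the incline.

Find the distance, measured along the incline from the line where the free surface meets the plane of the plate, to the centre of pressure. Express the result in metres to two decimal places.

γ = ρg = 805 × 9.81 / 1000 = 7.89705 kN/m³.
Let θ = 56.2° be the plate's angle to the horizontal; measure y along the incline from where the plane meets the free surface. Vertical depth h = y·sinθ with sinθ = 0.830984.
The centroid is at the centre, 0.85 m below the top of the plate, so y_c = 6.8 + 0.85 = 7.65 m and h_c = 7.65 × 0.830984 = 6.35703 m.
A = π(0.85)² = 2.2698 m².
Resultant F = γ·h_c·A = 7.89705 × 6.35703 × 2.2698 = 113.948 kN.
I_c = πr⁴/4 = π × 0.85⁴/4 = 0.409983 m⁴.
Centre of pressure: y_p = y_c + I_c/(y_c·A) = 7.65 + 0.409983/(7.65 × 2.2698) = 7.65 + 0.0236111 = 7.67361 m along the plane.

y_p = 7.67 m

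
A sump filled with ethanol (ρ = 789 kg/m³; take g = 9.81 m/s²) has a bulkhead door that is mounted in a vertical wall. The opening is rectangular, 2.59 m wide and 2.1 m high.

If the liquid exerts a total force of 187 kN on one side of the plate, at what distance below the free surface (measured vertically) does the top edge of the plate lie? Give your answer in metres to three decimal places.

γ = ρg = 789 × 9.81 / 1000 = 7.74009 kN/m³.
A = 2.59 × 2.1 = 5.439 m².
From F = γ·h_c·A, the centroid depth is h_c = 187/(7.74009 × 5.439) = 4.44198 m.
The centroid lies 2.1/2 = 1.05 m below the top edge, so the top edge sits at h_top = 4.44198 − 1.05 = 3.39198 m below the surface.

d_top ≈ 3.392 m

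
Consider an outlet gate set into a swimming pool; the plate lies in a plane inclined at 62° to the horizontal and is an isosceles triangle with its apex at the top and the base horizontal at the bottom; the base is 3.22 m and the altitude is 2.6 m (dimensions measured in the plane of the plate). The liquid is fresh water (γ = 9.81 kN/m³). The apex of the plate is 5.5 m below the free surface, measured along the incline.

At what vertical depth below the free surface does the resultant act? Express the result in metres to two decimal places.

h_p = 6.43 m

γ = 9.81 kN/m³.
Let θ = 62° be the plate's angle to the horizontal; measure y along the incline from where the plane meets the free surface. Vertical depth h = y·sinθ with sinθ = 0.882948.
With the apex up, the centroid sits 2h/3 = 2 × 2.6/3 = 1.73333 m below the apex, so y_c = 5.5 + 1.73333 = 7.23333 m and h_c = 7.23333 × 0.882948 = 6.38665 m.
A = ½ × 3.22 × 2.6 = 4.186 m².
Resultant F = γ·h_c·A = 9.81 × 6.38665 × 4.186 = 262.266 kN.
I_c = b·h³/36 = 3.22 × 2.6³/36 = 1.57208 m⁴.
Centre of pressure: y_p = y_c + I_c/(y_c·A) = 7.23333 + 1.57208/(7.23333 × 4.186) = 7.23333 + 0.0519203 = 7.28525 m along the plane.
Vertically, h_p = y_p·sinθ = 7.28525 × 0.882948 = 6.4325 m.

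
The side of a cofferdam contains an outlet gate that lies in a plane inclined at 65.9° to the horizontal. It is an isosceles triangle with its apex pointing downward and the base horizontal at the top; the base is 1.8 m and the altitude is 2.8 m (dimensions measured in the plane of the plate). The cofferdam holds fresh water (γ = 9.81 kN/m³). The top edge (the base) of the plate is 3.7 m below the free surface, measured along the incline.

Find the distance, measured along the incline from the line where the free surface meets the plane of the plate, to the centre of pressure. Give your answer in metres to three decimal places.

y_p = 4.727 m

γ = 9.81 kN/m³.
Let θ = 65.9° be the plate's angle to the horizontal; measure y along the incline from where the plane meets the free surface. Vertical depth h = y·sinθ with sinθ = 0.912834.
With the apex down, the centroid sits h/3 = 2.8/3 = 0.933333 m below the base (the top edge), so y_c = 3.7 + 0.933333 = 4.63333 m and h_c = 4.63333 × 0.912834 = 4.22946 m.
A = ½ × 1.8 × 2.8 = 2.52 m².
Resultant F = γ·h_c·A = 9.81 × 4.22946 × 2.52 = 104.557 kN.
I_c = b·h³/36 = 1.8 × 2.8³/36 = 1.0976 m⁴.
Centre of pressure: y_p = y_c + I_c/(y_c·A) = 4.63333 + 1.0976/(4.63333 × 2.52) = 4.63333 + 0.0940049 = 4.72733 m along the plane.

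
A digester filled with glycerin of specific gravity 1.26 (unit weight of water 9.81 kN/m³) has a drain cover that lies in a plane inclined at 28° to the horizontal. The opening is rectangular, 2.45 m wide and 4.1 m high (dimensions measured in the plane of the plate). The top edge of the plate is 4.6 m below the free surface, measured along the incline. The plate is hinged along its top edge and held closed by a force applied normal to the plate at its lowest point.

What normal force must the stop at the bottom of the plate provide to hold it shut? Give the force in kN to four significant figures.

γ = 1.26 × 9.81 = 12.3606 kN/m³.
Let θ = 28° be the plate's angle to the horizontal; measure y along the incline from where the plane meets the free surface. Vertical depth h = y·sinθ with sinθ = 0.469472.
The centroid lies 4.1/2 = 2.05 m below the top edge, so y_c = 4.6 + 2.05 = 6.65 m and h_c = 6.65 × 0.469472 = 3.12199 m.
A = 2.45 × 4.1 = 10.045 m².
Resultant F = γ·h_c·A = 12.3606 × 3.12199 × 10.045 = 387.633 kN.
I_c = b·h³/12 = 2.45 × 4.1³/12 = 14.0714 m⁴.
Centre of pressure: y_p = y_c + I_c/(y_c·A) = 6.65 + 14.0714/(6.65 × 10.045) = 6.65 + 0.210652 = 6.86065 m along the plane.
The resultant acts 2.05 + 0.210652 = 2.26065 m (along the plate) below the hinge at the top edge, so the moment about the hinge is M = F × 2.26065 = 387.633 × 2.26065 = 876.303 kN·m.
A normal force at the bottom, 4.1 m from the hinge, must supply this moment: P = 876.303/4.1 = 213.732 kN.

P ≈ 213.7 kN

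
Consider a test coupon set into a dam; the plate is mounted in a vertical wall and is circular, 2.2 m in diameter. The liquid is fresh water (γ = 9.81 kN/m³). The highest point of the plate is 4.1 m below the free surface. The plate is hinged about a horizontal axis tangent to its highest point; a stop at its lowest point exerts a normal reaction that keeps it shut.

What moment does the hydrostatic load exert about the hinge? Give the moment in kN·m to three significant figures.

γ = 9.81 kN/m³.
The centroid is at the centre, 1.1 m below the top of the plate, so the centroid depth is h_c = 4.1 + 1.1 = 5.2 m.
A = π(1.1)² = 3.80133 m².
Resultant F = γ·h_c·A = 9.81 × 5.2 × 3.80133 = 193.913 kN.
I_c = πr⁴/4 = π × 1.1⁴/4 = 1.1499 m⁴.
Centre of pressure: y_p = y_c + I_c/(y_c·A) = 5.2 + 1.1499/(5.2 × 3.80133) = 5.2 + 0.058173 = 5.25817 m along the plane.
The resultant acts 1.1 + 0.058173 = 1.15817 m (along the plate) below the hinge at the top edge, so the moment about the hinge is M = F × 1.15817 = 193.913 × 1.15817 = 224.584 kN·m.

M ≈ 225 kN·m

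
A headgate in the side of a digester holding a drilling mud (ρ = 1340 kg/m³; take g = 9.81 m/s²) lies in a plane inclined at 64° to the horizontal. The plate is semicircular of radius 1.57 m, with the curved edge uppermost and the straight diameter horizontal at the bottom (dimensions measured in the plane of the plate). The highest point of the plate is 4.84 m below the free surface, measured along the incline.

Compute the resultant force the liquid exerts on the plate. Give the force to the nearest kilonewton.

γ = ρg = 1340 × 9.81 / 1000 = 13.1454 kN/m³.
Let θ = 64° be the plate's angle to the horizontal; measure y along the incline from where the plane meets the free surface. Vertical depth h = y·sinθ with sinθ = 0.898794.
The centroid lies 4r/(3π) = 0.666329 m above the diameter, so r − 4r/(3π) = 1.57 − 0.666329 = 0.903671 m below the topmost point, so y_c = 4.84 + 0.903671 = 5.74367 m and h_c = 5.74367 × 0.898794 = 5.16238 m.
A = πr²/2 = π × 1.57²/2 = 3.87186 m².
Resultant F = γ·h_c·A = 13.1454 × 5.16238 × 3.87186 = 262.75 kN.

F ≈ 263 kN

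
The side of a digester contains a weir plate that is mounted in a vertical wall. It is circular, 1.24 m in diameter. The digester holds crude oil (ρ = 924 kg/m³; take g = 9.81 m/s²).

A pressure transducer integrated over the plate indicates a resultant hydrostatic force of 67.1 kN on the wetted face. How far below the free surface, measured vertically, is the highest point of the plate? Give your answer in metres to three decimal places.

γ = ρg = 924 × 9.81 / 1000 = 9.06444 kN/m³.
A = π(0.62)² = 1.20763 m².
From F = γ·h_c·A, the centroid depth is h_c = 67.1/(9.06444 × 1.20763) = 6.12982 m.
The centroid is at the centre, 0.62 m below the top of the plate, so the highest point sits at h_top = 6.12982 − 0.62 = 5.50982 m below the surface.

d_top ≈ 5.510 m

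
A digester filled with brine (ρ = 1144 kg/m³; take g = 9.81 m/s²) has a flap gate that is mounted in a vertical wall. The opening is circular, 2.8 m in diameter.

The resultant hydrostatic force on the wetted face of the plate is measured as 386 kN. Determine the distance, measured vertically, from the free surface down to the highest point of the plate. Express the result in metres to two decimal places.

d_top ≈ 4.19 m

γ = ρg = 1144 × 9.81 / 1000 = 11.22264 kN/m³.
A = π(1.4)² = 6.15752 m².
From F = γ·h_c·A, the centroid depth is h_c = 386/(11.22264 × 6.15752) = 5.58581 m.
The centroid is at the centre, 1.4 m below the top of the plate, so the highest point sits at h_top = 5.58581 − 1.4 = 4.18581 m below the surface.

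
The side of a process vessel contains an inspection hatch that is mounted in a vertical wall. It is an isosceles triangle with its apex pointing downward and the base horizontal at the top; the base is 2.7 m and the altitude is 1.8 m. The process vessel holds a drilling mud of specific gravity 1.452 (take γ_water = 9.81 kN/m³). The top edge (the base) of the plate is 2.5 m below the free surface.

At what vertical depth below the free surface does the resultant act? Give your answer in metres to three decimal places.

h_p = 3.158 m

γ = 1.452 × 9.81 = 14.24412 kN/m³.
With the apex down, the centroid sits h/3 = 1.8/3 = 0.6 m below the base (the top edge), so the centroid depth is h_c = 2.5 + 0.6 = 3.1 m.
A = ½ × 2.7 × 1.8 = 2.43 m².
Resultant F = γ·h_c·A = 14.24412 × 3.1 × 2.43 = 107.301 kN.
I_c = b·h³/36 = 2.7 × 1.8³/36 = 0.4374 m⁴.
Centre of pressure: y_p = y_c + I_c/(y_c·A) = 3.1 + 0.4374/(3.1 × 2.43) = 3.1 + 0.0580645 = 3.15806 m along the plane.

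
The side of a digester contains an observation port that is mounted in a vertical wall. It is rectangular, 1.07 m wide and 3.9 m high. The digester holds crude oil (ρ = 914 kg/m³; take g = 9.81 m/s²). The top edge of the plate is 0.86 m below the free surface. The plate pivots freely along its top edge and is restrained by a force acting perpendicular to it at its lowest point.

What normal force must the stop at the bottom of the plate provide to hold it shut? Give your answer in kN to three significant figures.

γ = ρg = 914 × 9.81 / 1000 = 8.96634 kN/m³.
The centroid lies 3.9/2 = 1.95 m below the top edge, so the centroid depth is h_c = 0.86 + 1.95 = 2.81 m.
A = 1.07 × 3.9 = 4.173 m².
Resultant F = γ·h_c·A = 8.96634 × 2.81 × 4.173 = 105.14 kN.
I_c = b·h³/12 = 1.07 × 3.9³/12 = 5.28928 m⁴.
Centre of pressure: y_p = y_c + I_c/(y_c·A) = 2.81 + 5.28928/(2.81 × 4.173) = 2.81 + 0.451068 = 3.26107 m along the plane.
The resultant acts 1.95 + 0.451068 = 2.40107 m (along the plate) below the hinge at the top edge, so the moment about the hinge is M = F × 2.40107 = 105.14 × 2.40107 = 252.448 kN·m.
A normal force at the bottom, 3.9 m from the hinge, must supply this moment: P = 252.448/3.9 = 64.7303 kN.

P ≈ 64.7 kN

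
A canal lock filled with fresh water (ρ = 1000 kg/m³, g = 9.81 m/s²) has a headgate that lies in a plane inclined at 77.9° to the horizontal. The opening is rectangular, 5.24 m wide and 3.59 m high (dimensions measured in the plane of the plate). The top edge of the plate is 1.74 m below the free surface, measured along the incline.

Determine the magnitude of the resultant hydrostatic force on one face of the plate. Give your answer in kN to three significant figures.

γ = ρg = 1000 × 9.81 = 9810 N/m³ = 9.81 kN/m³.
Let θ = 77.9° be the plate's angle to the horizontal; measure y along the incline from where the plane meets the free surface. Vertical depth h = y·sinθ with sinθ = 0.977783.
The centroid lies 3.59/2 = 1.795 m below the top edge, so y_c = 1.74 + 1.795 = 3.535 m and h_c = 3.535 × 0.977783 = 3.45646 m.
A = 5.24 × 3.59 = 18.8116 m².
Resultant F = γ·h_c·A = 9.81 × 3.45646 × 18.8116 = 637.861 kN.

F ≈ 638 kN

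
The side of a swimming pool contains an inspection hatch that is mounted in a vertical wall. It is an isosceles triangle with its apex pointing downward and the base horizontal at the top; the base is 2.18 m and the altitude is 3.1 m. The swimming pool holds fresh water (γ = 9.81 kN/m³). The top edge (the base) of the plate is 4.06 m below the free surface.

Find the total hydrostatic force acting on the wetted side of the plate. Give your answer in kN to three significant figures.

γ = 9.81 kN/m³.
With the apex down, the centroid sits h/3 = 3.1/3 = 1.03333 m below the base (the top edge), so the centroid depth is h_c = 4.06 + 1.03333 = 5.09333 m.
A = ½ × 2.18 × 3.1 = 3.379 m².
Resultant F = γ·h_c·A = 9.81 × 5.09333 × 3.379 = 168.834 kN.

F ≈ 169 kN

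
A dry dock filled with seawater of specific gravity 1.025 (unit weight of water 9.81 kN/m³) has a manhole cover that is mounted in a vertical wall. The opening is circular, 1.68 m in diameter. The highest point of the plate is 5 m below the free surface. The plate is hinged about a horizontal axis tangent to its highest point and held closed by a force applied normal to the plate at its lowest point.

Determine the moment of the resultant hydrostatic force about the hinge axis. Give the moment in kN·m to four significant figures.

M ≈ 113.3 kN·m

γ = 1.025 × 9.81 = 10.05525 kN/m³.
The centroid is at the centre, 0.84 m below the top of the plate, so the centroid depth is h_c = 5 + 0.84 = 5.84 m.
A = π(0.84)² = 2.21671 m².
Resultant F = γ·h_c·A = 10.05525 × 5.84 × 2.21671 = 130.171 kN.
I_c = πr⁴/4 = π × 0.84⁴/4 = 0.391027 m⁴.
Centre of pressure: y_p = y_c + I_c/(y_c·A) = 5.84 + 0.391027/(5.84 × 2.21671) = 5.84 + 0.0302054 = 5.87021 m along the plane.
The resultant acts 0.84 + 0.0302054 = 0.870205 m (along the plate) below the hinge at the top edge, so the moment about the hinge is M = F × 0.870205 = 130.171 × 0.870205 = 113.275 kN·m.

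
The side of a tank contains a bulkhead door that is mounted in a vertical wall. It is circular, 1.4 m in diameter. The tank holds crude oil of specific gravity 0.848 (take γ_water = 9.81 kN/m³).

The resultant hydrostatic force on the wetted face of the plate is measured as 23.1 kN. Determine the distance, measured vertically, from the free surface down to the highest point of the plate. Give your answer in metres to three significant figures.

γ = 0.848 × 9.81 = 8.31888 kN/m³.
A = π(0.7)² = 1.53938 m².
From F = γ·h_c·A, the centroid depth is h_c = 23.1/(8.31888 × 1.53938) = 1.80385 m.
The centroid is at the centre, 0.7 m below the top of the plate, so the highest point sits at h_top = 1.80385 − 0.7 = 1.10385 m below the surface.

d_top ≈ 1.10 m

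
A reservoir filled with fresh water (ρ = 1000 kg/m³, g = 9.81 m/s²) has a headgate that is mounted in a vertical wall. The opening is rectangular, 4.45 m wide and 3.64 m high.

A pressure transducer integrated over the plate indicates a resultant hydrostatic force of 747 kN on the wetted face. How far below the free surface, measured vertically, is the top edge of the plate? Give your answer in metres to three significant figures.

d_top ≈ 2.88 m

γ = ρg = 1000 × 9.81 = 9810 N/m³ = 9.81 kN/m³.
A = 4.45 × 3.64 = 16.198 m².
From F = γ·h_c·A, the centroid depth is h_c = 747/(9.81 × 16.198) = 4.701 m.
The centroid lies 3.64/2 = 1.82 m below the top edge, so the top edge sits at h_top = 4.701 − 1.82 = 2.881 m below the surface.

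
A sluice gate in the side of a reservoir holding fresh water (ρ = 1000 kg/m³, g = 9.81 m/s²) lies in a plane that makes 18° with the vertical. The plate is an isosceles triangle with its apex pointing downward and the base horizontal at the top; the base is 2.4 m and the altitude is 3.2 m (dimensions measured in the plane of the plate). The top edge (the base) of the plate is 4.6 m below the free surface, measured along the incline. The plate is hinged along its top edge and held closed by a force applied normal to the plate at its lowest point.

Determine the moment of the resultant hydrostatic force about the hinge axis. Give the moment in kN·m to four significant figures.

γ = ρg = 1000 × 9.81 = 9810 N/m³ = 9.81 kN/m³.
The plate makes 18° with the vertical, i.e. θ = 90° − 18° = 72° to the horizontal. Measuring y along the incline from the free-surface line, vertical depth h = y·sinθ with sinθ = 0.951057.
With the apex down, the centroid sits h/3 = 3.2/3 = 1.06667 m below the base (the top edge), so y_c = 4.6 + 1.06667 = 5.66667 m and h_c = 5.66667 × 0.951057 = 5.38933 m.
A = ½ × 2.4 × 3.2 = 3.84 m².
Resultant F = γ·h_c·A = 9.81 × 5.38933 × 3.84 = 203.018 kN.
I_c = b·h³/36 = 2.4 × 3.2³/36 = 2.18453 m⁴.
Centre of pressure: y_p = y_c + I_c/(y_c·A) = 5.66667 + 2.18453/(5.66667 × 3.84) = 5.66667 + 0.100392 = 5.76706 m along the plane.
The resultant acts 1.06667 + 0.100392 = 1.16706 m (along the plate) below the hinge at the top edge, so the moment about the hinge is M = F × 1.16706 = 203.018 × 1.16706 = 236.934 kN·m.

M ≈ 236.9 kN·m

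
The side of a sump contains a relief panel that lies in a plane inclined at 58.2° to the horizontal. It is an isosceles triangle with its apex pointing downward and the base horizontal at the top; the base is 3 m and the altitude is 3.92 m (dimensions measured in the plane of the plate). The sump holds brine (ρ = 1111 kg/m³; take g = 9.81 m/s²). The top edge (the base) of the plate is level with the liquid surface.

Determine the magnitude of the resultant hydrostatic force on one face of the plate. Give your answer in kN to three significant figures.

F ≈ 71.2 kN

γ = ρg = 1111 × 9.81 / 1000 = 10.89891 kN/m³.
Let θ = 58.2° be the plate's angle to the horizontal; measure y along the incline from where the plane meets the free surface. Vertical depth h = y·sinθ with sinθ = 0.849893.
With the apex down, the centroid sits h/3 = 3.92/3 = 1.30667 m below the base (the top edge), so y_c = 1.30667 m and h_c = 1.30667 × 0.849893 = 1.11053 m.
A = ½ × 3 × 3.92 = 5.88 m².
Resultant F = γ·h_c·A = 10.89891 × 1.11053 × 5.88 = 71.169 kN.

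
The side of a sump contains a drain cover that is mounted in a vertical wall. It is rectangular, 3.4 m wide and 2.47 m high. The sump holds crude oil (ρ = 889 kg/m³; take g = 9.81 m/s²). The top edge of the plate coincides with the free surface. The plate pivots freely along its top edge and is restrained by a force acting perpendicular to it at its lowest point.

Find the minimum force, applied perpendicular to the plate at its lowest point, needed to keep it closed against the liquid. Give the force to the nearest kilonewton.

γ = ρg = 889 × 9.81 / 1000 = 8.72109 kN/m³.
The centroid lies 2.47/2 = 1.235 m below the top edge, so the centroid depth is h_c = 1.235 m.
A = 3.4 × 2.47 = 8.398 m².
Resultant F = γ·h_c·A = 8.72109 × 1.235 × 8.398 = 90.451 kN.
I_c = b·h³/12 = 3.4 × 2.47³/12 = 4.26961 m⁴.
Centre of pressure: y_p = y_c + I_c/(y_c·A) = 1.235 + 4.26961/(1.235 × 8.398) = 1.235 + 0.411666 = 1.64667 m along the plane.
The resultant acts 1.235 + 0.411666 = 1.64667 m (along the plate) below the hinge at the top edge, so the moment about the hinge is M = F × 1.64667 = 90.451 × 1.64667 = 148.943 kN·m.
A normal force at the bottom, 2.47 m from the hinge, must supply this moment: P = 148.943/2.47 = 60.3008 kN.

P ≈ 60 kN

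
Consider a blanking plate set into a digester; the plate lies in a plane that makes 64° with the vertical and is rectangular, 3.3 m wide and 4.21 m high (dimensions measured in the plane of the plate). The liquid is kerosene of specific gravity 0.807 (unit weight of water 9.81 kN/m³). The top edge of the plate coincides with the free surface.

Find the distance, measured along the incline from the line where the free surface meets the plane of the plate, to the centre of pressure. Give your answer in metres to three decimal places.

y_p = 2.807 m

γ = 0.807 × 9.81 = 7.91667 kN/m³.
The plate makes 64° with the vertical, i.e. θ = 90° − 64° = 26° to the horizontal. Measuring y along the incline from the free-surface line, vertical depth h = y·sinθ with sinθ = 0.438371.
The centroid lies 4.21/2 = 2.105 m below the top edge, so y_c = 2.105 m and h_c = 2.105 × 0.438371 = 0.922771 m.
A = 3.3 × 4.21 = 13.893 m².
Resultant F = γ·h_c·A = 7.91667 × 0.922771 × 13.893 = 101.492 kN.
I_c = b·h³/12 = 3.3 × 4.21³/12 = 20.5201 m⁴.
Centre of pressure: y_p = y_c + I_c/(y_c·A) = 2.105 + 20.5201/(2.105 × 13.893) = 2.105 + 0.701667 = 2.80667 m along the plane.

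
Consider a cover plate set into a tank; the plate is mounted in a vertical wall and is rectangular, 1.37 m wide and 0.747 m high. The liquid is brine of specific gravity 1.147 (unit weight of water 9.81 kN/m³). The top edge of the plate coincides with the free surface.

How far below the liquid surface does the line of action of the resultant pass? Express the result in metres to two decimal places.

γ = 1.147 × 9.81 = 11.25207 kN/m³.
The centroid lies 0.747/2 = 0.3735 m below the top edge, so the centroid depth is h_c = 0.3735 m.
A = 1.37 × 0.747 = 1.02339 m².
Resultant F = γ·h_c·A = 11.25207 × 0.3735 × 1.02339 = 4.30095 kN.
I_c = b·h³/12 = 1.37 × 0.747³/12 = 0.0475884 m⁴.
Centre of pressure: y_p = y_c + I_c/(y_c·A) = 0.3735 + 0.0475884/(0.3735 × 1.02339) = 0.3735 + 0.1245 = 0.498 m along the plane.

h_p = 0.50 m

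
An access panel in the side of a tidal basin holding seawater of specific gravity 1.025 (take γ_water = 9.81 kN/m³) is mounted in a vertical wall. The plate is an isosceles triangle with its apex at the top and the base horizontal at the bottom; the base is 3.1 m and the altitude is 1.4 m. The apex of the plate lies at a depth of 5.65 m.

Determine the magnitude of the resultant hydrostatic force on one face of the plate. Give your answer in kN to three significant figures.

γ = 1.025 × 9.81 = 10.05525 kN/m³.
With the apex up, the centroid sits 2h/3 = 2 × 1.4/3 = 0.933333 m below the apex, so the centroid depth is h_c = 5.65 + 0.933333 = 6.58333 m.
A = ½ × 3.1 × 1.4 = 2.17 m².
Resultant F = γ·h_c·A = 10.05525 × 6.58333 × 2.17 = 143.648 kN.

F ≈ 144 kN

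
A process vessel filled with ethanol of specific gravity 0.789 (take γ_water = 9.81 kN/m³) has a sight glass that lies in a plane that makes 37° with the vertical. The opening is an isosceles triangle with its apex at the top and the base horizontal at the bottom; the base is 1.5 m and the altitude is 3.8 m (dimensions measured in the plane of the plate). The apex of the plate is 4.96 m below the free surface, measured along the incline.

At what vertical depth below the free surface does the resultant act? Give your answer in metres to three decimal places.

h_p = 6.070 m

γ = 0.789 × 9.81 = 7.74009 kN/m³.
The plate makes 37° with the vertical, i.e. θ = 90° − 37° = 53° to the horizontal. Measuring y along the incline from the free-surface line, vertical depth h = y·sinθ with sinθ = 0.798636.
With the apex up, the centroid sits 2h/3 = 2 × 3.8/3 = 2.53333 m below the apex, so y_c = 4.96 + 2.53333 = 7.49333 m and h_c = 7.49333 × 0.798636 = 5.98444 m.
A = ½ × 1.5 × 3.8 = 2.85 m².
Resultant F = γ·h_c·A = 7.74009 × 5.98444 × 2.85 = 132.012 kN.
I_c = b·h³/36 = 1.5 × 3.8³/36 = 2.28633 m⁴.
Centre of pressure: y_p = y_c + I_c/(y_c·A) = 7.49333 + 2.28633/(7.49333 × 2.85) = 7.49333 + 0.107058 = 7.60039 m along the plane.
Vertically, h_p = y_p·sinθ = 7.60039 × 0.798636 = 6.06995 m.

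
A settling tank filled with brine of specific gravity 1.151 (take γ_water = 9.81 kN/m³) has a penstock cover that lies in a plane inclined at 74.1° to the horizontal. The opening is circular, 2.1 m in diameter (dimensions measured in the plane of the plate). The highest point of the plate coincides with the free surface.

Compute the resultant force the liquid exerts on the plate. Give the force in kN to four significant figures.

F ≈ 39.49 kN

γ = 1.151 × 9.81 = 11.29131 kN/m³.
Let θ = 74.1° be the plate's angle to the horizontal; measure y along the incline from where the plane meets the free surface. Vertical depth h = y·sinθ with sinθ = 0.961741.
The centroid is at the centre, 1.05 m below the top of the plate, so y_c = 1.05 m and h_c = 1.05 × 0.961741 = 1.00983 m.
A = π(1.05)² = 3.46361 m².
Resultant F = γ·h_c·A = 11.29131 × 1.00983 × 3.46361 = 39.4931 kN.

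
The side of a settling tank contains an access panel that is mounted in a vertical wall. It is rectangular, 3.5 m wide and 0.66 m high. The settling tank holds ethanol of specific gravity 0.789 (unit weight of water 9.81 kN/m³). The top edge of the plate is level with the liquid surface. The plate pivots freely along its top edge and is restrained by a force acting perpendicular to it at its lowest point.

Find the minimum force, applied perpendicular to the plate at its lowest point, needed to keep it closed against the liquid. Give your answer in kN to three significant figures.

γ = 0.789 × 9.81 = 7.74009 kN/m³.
The centroid lies 0.66/2 = 0.33 m below the top edge, so the centroid depth is h_c = 0.33 m.
A = 3.5 × 0.66 = 2.31 m².
Resultant F = γ·h_c·A = 7.74009 × 0.33 × 2.31 = 5.90027 kN.
I_c = b·h³/12 = 3.5 × 0.66³/12 = 0.083853 m⁴.
Centre of pressure: y_p = y_c + I_c/(y_c·A) = 0.33 + 0.083853/(0.33 × 2.31) = 0.33 + 0.11 = 0.44 m along the plane.
The resultant acts 0.33 + 0.11 = 0.44 m (along the plate) below the hinge at the top edge, so the moment about the hinge is M = F × 0.44 = 5.90027 × 0.44 = 2.59612 kN·m.
A normal force at the bottom, 0.66 m from the hinge, must supply this moment: P = 2.59612/0.66 = 3.93352 kN.

P ≈ 3.93 kN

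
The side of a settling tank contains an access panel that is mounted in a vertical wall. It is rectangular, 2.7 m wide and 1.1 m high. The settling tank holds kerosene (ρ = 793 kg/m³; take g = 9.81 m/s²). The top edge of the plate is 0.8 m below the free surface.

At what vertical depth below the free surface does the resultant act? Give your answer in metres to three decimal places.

h_p = 1.425 m

γ = ρg = 793 × 9.81 / 1000 = 7.77933 kN/m³.
The centroid lies 1.1/2 = 0.55 m below the top edge, so the centroid depth is h_c = 0.8 + 0.55 = 1.35 m.
A = 2.7 × 1.1 = 2.97 m².
Resultant F = γ·h_c·A = 7.77933 × 1.35 × 2.97 = 31.1912 kN.
I_c = b·h³/12 = 2.7 × 1.1³/12 = 0.299475 m⁴.
Centre of pressure: y_p = y_c + I_c/(y_c·A) = 1.35 + 0.299475/(1.35 × 2.97) = 1.35 + 0.0746914 = 1.42469 m along the plane.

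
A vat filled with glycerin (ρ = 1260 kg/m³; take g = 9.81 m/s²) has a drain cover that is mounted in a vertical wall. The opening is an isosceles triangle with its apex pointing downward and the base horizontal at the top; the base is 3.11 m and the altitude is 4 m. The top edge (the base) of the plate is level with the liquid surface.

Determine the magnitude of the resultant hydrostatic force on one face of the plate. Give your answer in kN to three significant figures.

F ≈ 103 kN

γ = ρg = 1260 × 9.81 / 1000 = 12.3606 kN/m³.
With the apex down, the centroid sits h/3 = 4/3 = 1.33333 m below the base (the top edge), so the centroid depth is h_c = 1.33333 m.
A = ½ × 3.11 × 4 = 6.22 m².
Resultant F = γ·h_c·A = 12.3606 × 1.33333 × 6.22 = 102.51 kN.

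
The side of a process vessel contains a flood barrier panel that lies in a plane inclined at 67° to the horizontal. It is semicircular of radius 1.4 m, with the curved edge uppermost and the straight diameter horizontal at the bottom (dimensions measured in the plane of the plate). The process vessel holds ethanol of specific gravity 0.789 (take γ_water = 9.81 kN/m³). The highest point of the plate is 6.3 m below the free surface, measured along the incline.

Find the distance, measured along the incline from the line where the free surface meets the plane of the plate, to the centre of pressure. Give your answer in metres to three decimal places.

γ = 0.789 × 9.81 = 7.74009 kN/m³.
Let θ = 67° be the plate's angle to the horizontal; measure y along the incline from where the plane meets the free surface. Vertical depth h = y·sinθ with sinθ = 0.920505.
The centroid lies 4r/(3π) = 0.594178 m above the diameter, so r − 4r/(3π) = 1.4 − 0.594178 = 0.805822 m below the topmost point, so y_c = 6.3 + 0.805822 = 7.10582 m and h_c = 7.10582 × 0.920505 = 6.54094 m.
A = πr²/2 = π × 1.4²/2 = 3.07876 m².
Resultant F = γ·h_c·A = 7.74009 × 6.54094 × 3.07876 = 155.87 kN.
I_c = (π/8 − 8/(9π))·r⁴ = 0.109757 × 1.4⁴ = 0.421642 m⁴.
Centre of pressure: y_p = y_c + I_c/(y_c·A) = 7.10582 + 0.421642/(7.10582 × 3.07876) = 7.10582 + 0.0192732 = 7.12509 m along the plane.

y_p = 7.125 m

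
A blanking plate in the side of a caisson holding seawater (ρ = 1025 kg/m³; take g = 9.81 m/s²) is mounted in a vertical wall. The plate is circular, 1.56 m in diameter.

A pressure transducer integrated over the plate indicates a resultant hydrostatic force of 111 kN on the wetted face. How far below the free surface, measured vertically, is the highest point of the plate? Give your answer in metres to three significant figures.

d_top ≈ 5.00 m

γ = ρg = 1025 × 9.81 / 1000 = 10.05525 kN/m³.
A = π(0.78)² = 1.91134 m².
From F = γ·h_c·A, the centroid depth is h_c = 111/(10.05525 × 1.91134) = 5.77553 m.
The centroid is at the centre, 0.78 m below the top of the plate, so the highest point sits at h_top = 5.77553 − 0.78 = 4.99553 m below the surface.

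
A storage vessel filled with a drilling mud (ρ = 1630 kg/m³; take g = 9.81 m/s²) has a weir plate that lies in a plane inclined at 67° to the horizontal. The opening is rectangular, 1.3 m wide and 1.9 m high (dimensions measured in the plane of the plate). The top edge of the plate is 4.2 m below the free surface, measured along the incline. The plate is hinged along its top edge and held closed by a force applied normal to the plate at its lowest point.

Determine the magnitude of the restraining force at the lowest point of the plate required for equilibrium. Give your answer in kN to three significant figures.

γ = ρg = 1630 × 9.81 / 1000 = 15.9903 kN/m³.
Let θ = 67° be the plate's angle to the horizontal; measure y along the incline from where the plane meets the free surface. Vertical depth h = y·sinθ with sinθ = 0.920505.
The centroid lies 1.9/2 = 0.95 m below the top edge, so y_c = 4.2 + 0.95 = 5.15 m and h_c = 5.15 × 0.920505 = 4.7406 m.
A = 1.3 × 1.9 = 2.47 m².
Resultant F = γ·h_c·A = 15.9903 × 4.7406 × 2.47 = 187.235 kN.
I_c = b·h³/12 = 1.3 × 1.9³/12 = 0.743058 m⁴.
Centre of pressure: y_p = y_c + I_c/(y_c·A) = 5.15 + 0.743058/(5.15 × 2.47) = 5.15 + 0.0584142 = 5.20841 m along the plane.
The resultant acts 0.95 + 0.0584142 = 1.00841 m (along the plate) below the hinge at the top edge, so the moment about the hinge is M = F × 1.00841 = 187.235 × 1.00841 = 188.81 kN·m.
A normal force at the bottom, 1.9 m from the hinge, must supply this moment: P = 188.81/1.9 = 99.3737 kN.

P ≈ 99.4 kN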